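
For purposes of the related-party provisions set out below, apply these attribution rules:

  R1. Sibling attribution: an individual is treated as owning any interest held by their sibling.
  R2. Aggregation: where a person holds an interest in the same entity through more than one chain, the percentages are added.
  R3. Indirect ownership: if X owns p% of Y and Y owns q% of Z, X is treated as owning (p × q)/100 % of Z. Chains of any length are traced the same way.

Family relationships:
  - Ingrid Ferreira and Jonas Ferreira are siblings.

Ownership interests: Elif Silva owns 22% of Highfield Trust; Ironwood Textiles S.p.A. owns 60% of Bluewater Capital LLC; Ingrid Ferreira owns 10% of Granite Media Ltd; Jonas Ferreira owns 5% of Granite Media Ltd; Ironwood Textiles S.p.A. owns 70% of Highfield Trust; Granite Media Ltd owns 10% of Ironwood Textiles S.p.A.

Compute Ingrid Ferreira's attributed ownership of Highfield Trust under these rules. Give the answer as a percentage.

1.05%

By sibling attribution (R1), Ingrid Ferreira is treated as also owning Jonas Ferreira's interest in Granite Media Ltd, giving 10% + 5% = 15%.
Chain via Granite Media Ltd → Ironwood Textiles S.p.A. (R3): 15% × 10% × 70% = 1.05% of Highfield Trust.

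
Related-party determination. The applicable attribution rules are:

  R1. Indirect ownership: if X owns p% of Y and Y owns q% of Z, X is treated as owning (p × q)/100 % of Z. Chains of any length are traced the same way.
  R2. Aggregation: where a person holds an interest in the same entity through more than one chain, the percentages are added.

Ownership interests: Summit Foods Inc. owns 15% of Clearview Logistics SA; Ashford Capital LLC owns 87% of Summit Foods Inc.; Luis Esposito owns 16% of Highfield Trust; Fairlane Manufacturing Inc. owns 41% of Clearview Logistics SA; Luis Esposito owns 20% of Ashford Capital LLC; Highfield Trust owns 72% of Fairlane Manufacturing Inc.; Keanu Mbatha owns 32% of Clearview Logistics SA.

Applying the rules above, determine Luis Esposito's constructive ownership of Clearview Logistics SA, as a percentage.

7.3332%

Chain via Highfield Trust → Fairlane Manufacturing Inc. (R1): 16% × 72% × 41% = 4.7232% of Clearview Logistics SA.
Chain via Ashford Capital LLC → Summit Foods Inc. (R1): 20% × 87% × 15% = 2.61% of Clearview Logistics SA.
Aggregating (R2): 4.7232% + 2.61% = 7.3332%.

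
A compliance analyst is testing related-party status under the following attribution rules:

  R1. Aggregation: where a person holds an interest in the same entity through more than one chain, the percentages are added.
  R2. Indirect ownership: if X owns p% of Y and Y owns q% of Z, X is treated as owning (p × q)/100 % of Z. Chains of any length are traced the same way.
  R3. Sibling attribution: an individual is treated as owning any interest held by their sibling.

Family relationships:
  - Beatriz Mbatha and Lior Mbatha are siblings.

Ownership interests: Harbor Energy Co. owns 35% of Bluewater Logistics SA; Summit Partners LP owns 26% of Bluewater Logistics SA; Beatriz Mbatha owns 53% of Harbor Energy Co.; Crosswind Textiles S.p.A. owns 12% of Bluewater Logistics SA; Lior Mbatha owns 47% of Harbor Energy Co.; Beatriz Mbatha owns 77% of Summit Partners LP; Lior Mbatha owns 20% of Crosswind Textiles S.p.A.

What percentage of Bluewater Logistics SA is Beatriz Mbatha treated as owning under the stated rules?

57.42%

By sibling attribution (R3), Beatriz Mbatha is treated as also owning Lior Mbatha's interest in Harbor Energy Co, giving 53% + 47% = 100%.
By sibling attribution (R3), Beatriz Mbatha is treated as owning Lior Mbatha's 20% interest in Crosswind Textiles S.p.A.
Chain via Summit Partners LP (R2): 77% × 26% = 20.02% of Bluewater Logistics SA.
Chain via Harbor Energy Co. (R2): 100% × 35% = 35% of Bluewater Logistics SA.
Chain via Crosswind Textiles S.p.A. (R2): 20% × 12% = 2.4% of Bluewater Logistics SA.
Aggregating (R1): 20.02% + 35% + 2.4% = 57.42%.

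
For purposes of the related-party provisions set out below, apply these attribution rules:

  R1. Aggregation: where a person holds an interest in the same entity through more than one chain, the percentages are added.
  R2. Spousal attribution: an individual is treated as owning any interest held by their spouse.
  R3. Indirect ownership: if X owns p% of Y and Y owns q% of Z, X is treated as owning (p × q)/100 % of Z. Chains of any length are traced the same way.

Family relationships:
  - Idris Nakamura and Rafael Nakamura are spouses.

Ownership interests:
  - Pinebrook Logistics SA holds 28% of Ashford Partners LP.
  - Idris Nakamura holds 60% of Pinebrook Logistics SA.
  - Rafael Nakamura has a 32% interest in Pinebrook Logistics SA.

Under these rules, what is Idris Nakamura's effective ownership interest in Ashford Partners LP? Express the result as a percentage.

25.76%

By spousal attribution (R2), Idris Nakamura is treated as also owning Rafael Nakamura's interest in Pinebrook Logistics SA, giving 60% + 32% = 92%.
Chain via Pinebrook Logistics SA (R3): 92% × 28% = 25.76% of Ashford Partners LP.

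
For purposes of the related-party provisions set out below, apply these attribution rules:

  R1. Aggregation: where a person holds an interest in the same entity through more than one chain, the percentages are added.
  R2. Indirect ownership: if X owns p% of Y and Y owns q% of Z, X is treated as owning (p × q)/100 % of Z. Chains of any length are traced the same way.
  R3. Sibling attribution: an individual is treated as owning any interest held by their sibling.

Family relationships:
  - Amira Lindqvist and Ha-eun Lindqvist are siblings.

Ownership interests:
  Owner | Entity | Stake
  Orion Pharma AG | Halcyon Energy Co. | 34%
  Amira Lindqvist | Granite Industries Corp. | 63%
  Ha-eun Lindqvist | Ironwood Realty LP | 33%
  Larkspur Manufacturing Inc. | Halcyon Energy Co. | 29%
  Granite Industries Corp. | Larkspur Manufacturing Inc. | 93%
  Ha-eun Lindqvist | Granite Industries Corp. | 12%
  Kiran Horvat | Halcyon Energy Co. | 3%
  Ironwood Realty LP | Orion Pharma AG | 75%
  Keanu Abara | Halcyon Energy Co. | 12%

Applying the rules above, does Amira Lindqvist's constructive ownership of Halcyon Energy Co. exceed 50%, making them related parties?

By sibling attribution (R3), Amira Lindqvist is treated as also owning Ha-eun Lindqvist's interest in Granite Industries Corp, giving 63% + 12% = 75%.
By sibling attribution (R3), Amira Lindqvist is treated as owning Ha-eun Lindqvist's 33% interest in Ironwood Realty LP.
Chain via Granite Industries Corp. → Larkspur Manufacturing Inc. (R2): 75% × 93% × 29% = 20.2275% of Halcyon Energy Co.
Chain via Ironwood Realty LP → Orion Pharma AG (R2): 33% × 75% × 34% = 8.415% of Halcyon Energy Co.
Aggregating (R1): 20.2275% + 8.415% = 28.6425%.
28.6425% does not exceed the 50% threshold, so Amira is not a related party to Halcyon Energy Co.

No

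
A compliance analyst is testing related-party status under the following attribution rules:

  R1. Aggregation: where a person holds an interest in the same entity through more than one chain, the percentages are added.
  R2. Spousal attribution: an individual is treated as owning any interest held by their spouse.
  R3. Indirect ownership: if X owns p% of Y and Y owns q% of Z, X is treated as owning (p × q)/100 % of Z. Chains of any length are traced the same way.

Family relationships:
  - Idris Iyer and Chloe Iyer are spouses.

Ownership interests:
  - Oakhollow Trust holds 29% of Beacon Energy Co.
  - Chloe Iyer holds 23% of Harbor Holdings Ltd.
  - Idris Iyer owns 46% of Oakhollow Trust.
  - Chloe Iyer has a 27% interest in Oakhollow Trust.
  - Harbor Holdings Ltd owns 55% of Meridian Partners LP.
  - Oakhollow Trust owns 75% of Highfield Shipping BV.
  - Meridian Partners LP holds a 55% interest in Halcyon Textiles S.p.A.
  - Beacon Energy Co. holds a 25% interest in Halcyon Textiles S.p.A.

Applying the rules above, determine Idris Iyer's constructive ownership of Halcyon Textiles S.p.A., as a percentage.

By spousal attribution (R2), Idris Iyer is treated as also owning Chloe Iyer's interest in Oakhollow Trust, giving 46% + 27% = 73%.
By spousal attribution (R2), Idris Iyer is treated as owning Chloe Iyer's 23% interest in Harbor Holdings Ltd.
Chain via Oakhollow Trust → Beacon Energy Co. (R3): 73% × 29% × 25% = 5.2925% of Halcyon Textiles S.p.A.
Chain via Harbor Holdings Ltd → Meridian Partners LP (R3): 23% × 55% × 55% = 6.9575% of Halcyon Textiles S.p.A.
Aggregating (R1): 5.2925% + 6.9575% = 12.25%.

12.25%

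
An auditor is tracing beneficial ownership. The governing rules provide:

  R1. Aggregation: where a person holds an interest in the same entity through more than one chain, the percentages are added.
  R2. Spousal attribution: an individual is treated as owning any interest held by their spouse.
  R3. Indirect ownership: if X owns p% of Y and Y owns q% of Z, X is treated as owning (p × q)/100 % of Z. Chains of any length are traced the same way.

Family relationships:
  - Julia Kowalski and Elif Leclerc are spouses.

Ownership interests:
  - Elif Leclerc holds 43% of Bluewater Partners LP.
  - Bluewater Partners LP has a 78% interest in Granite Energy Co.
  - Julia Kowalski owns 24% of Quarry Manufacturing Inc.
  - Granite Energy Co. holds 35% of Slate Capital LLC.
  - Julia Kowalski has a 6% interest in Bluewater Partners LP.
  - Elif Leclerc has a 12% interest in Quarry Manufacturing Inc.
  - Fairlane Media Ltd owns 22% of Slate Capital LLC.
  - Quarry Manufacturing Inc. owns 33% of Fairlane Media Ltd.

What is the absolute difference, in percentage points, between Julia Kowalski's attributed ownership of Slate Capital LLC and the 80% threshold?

By spousal attribution (R2), Julia Kowalski is treated as also owning Elif Leclerc's interest in Bluewater Partners LP, giving 6% + 43% = 49%.
By spousal attribution (R2), Julia Kowalski is treated as also owning Elif Leclerc's interest in Quarry Manufacturing Inc, giving 24% + 12% = 36%.
Chain via Bluewater Partners LP → Granite Energy Co. (R3): 49% × 78% × 35% = 13.377% of Slate Capital LLC.
Chain via Quarry Manufacturing Inc. → Fairlane Media Ltd (R3): 36% × 33% × 22% = 2.6136% of Slate Capital LLC.
Aggregating (R1): 13.377% + 2.6136% = 15.9906%.
15.9906% falls short of the 80% threshold by 64.0094 percentage points.

64.0094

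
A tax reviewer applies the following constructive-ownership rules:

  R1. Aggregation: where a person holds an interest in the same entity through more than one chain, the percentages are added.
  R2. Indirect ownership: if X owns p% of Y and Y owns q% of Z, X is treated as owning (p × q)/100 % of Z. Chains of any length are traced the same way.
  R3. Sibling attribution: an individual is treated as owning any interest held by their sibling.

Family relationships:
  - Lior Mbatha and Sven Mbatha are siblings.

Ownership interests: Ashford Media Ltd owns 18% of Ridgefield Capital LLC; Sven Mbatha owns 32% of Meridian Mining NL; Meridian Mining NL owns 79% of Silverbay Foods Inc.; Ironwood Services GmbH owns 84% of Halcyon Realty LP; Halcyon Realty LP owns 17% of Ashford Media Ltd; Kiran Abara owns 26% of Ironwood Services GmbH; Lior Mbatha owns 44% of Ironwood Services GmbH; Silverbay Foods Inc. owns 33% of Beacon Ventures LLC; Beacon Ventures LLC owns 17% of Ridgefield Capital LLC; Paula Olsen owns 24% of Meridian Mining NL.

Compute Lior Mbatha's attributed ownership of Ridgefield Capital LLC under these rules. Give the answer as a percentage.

By sibling attribution (R3), Lior Mbatha is treated as owning Sven Mbatha's 32% interest in Meridian Mining NL.
Chain via Ironwood Services GmbH → Halcyon Realty LP → Ashford Media Ltd (R2): 44% × 84% × 17% × 18% = 1.130976% of Ridgefield Capital LLC.
Chain via Meridian Mining NL → Silverbay Foods Inc. → Beacon Ventures LLC (R2): 32% × 79% × 33% × 17% = 1.418208% of Ridgefield Capital LLC.
Aggregating (R1): 1.130976% + 1.418208% = 2.549184%.

2.549184%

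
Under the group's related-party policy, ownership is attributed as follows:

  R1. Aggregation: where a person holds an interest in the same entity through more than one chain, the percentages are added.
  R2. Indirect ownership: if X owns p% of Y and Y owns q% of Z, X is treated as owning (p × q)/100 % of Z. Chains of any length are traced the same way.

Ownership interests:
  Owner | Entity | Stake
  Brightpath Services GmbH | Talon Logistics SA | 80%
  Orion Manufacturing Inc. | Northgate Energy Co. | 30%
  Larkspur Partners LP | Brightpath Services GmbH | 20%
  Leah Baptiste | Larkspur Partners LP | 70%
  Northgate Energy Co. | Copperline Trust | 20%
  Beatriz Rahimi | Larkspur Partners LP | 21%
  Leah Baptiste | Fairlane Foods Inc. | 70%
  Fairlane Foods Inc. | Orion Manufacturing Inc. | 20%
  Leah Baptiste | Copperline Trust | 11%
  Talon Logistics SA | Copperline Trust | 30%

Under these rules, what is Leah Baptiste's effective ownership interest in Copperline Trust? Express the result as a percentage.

Chain via Fairlane Foods Inc. → Orion Manufacturing Inc. → Northgate Energy Co. (R2): 70% × 20% × 30% × 20% = 0.84% of Copperline Trust.
Chain via Larkspur Partners LP → Brightpath Services GmbH → Talon Logistics SA (R2): 70% × 20% × 80% × 30% = 3.36% of Copperline Trust.
Direct interest in Copperline Trust: 11%.
Aggregating (R1): 0.84% + 3.36% + 11% = 15.2%.

15.2%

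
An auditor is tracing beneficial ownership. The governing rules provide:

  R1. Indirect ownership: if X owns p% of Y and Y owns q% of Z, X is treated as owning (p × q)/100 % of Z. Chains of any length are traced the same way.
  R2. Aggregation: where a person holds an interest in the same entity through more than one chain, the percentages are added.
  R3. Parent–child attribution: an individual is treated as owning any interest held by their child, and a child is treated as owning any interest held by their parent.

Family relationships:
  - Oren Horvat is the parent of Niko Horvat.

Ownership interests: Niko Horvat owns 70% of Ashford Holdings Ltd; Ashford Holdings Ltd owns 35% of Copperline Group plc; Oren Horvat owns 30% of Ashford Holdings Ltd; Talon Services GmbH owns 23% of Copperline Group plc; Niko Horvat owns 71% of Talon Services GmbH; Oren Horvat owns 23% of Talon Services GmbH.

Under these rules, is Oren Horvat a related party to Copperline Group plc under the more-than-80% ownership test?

No

By parent–child attribution (R3), Oren Horvat is treated as also owning Niko Horvat's interest in Ashford Holdings Ltd, giving 30% + 70% = 100%.
By parent–child attribution (R3), Oren Horvat is treated as also owning Niko Horvat's interest in Talon Services GmbH, giving 23% + 71% = 94%.
Chain via Ashford Holdings Ltd (R1): 100% × 35% = 35% of Copperline Group plc.
Chain via Talon Services GmbH (R1): 94% × 23% = 21.62% of Copperline Group plc.
Aggregating (R2): 35% + 21.62% = 56.62%.
56.62% does not exceed the 80% threshold, so Oren is not a related party to Copperline Group plc.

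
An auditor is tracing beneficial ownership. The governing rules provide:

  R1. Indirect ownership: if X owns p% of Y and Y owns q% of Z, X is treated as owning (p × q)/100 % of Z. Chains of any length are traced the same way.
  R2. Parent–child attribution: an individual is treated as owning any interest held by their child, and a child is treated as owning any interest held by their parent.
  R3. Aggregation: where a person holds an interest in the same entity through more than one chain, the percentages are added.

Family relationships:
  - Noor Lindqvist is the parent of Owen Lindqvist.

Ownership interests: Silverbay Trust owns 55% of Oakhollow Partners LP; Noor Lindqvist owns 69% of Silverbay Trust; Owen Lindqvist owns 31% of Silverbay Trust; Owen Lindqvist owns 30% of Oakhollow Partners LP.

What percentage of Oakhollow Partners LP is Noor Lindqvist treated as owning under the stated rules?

85%

By parent–child attribution (R2), Noor Lindqvist is treated as also owning Owen Lindqvist's interest in Silverbay Trust, giving 69% + 31% = 100%.
By parent–child attribution (R2), Noor Lindqvist is treated as owning Owen Lindqvist's 30% interest in Oakhollow Partners LP.
Chain via Silverbay Trust (R1): 100% × 55% = 55% of Oakhollow Partners LP.
Direct interest in Oakhollow Partners LP: 30%.
Aggregating (R3): 55% + 30% = 85%.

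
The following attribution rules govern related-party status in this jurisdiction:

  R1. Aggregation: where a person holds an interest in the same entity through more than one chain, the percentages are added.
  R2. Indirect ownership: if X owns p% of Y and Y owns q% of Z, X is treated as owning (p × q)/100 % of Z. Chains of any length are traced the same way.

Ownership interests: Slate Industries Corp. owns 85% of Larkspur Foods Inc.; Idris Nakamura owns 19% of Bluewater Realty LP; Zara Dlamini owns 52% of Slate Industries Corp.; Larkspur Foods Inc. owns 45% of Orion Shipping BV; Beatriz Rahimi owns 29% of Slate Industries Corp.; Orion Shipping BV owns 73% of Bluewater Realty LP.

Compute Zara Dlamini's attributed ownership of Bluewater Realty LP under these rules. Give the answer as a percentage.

14.5197%

Chain via Slate Industries Corp. → Larkspur Foods Inc. → Orion Shipping BV (R2): 52% × 85% × 45% × 73% = 14.5197% of Bluewater Realty LP.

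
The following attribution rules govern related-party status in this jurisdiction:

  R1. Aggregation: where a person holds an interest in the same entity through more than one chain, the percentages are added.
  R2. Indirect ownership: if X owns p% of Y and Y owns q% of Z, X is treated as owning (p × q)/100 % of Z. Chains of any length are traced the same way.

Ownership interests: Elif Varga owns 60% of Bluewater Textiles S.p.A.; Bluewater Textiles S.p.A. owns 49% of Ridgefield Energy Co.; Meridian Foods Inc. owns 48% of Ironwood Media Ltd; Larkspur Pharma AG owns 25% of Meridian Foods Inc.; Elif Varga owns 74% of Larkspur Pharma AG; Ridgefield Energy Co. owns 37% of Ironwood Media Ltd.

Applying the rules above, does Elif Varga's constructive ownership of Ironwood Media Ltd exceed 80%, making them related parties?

No

Chain via Bluewater Textiles S.p.A. → Ridgefield Energy Co. (R2): 60% × 49% × 37% = 10.878% of Ironwood Media Ltd.
Chain via Larkspur Pharma AG → Meridian Foods Inc. (R2): 74% × 25% × 48% = 8.88% of Ironwood Media Ltd.
Aggregating (R1): 10.878% + 8.88% = 19.758%.
19.758% does not exceed the 80% threshold, so Elif is not a related party to Ironwood Media Ltd.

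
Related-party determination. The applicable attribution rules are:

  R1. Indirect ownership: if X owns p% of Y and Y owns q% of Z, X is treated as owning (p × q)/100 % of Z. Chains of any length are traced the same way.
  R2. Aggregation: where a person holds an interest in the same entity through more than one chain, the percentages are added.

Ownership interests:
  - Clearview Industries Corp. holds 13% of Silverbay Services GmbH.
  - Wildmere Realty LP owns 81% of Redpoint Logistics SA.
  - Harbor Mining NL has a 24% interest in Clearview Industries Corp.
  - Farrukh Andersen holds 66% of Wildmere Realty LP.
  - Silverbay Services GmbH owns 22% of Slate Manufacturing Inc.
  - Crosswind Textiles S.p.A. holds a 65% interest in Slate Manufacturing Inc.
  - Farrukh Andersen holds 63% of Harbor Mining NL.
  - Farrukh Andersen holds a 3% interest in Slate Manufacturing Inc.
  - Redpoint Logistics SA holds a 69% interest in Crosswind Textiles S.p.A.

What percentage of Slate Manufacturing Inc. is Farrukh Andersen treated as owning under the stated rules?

27.409242%

Chain via Harbor Mining NL → Clearview Industries Corp. → Silverbay Services GmbH (R1): 63% × 24% × 13% × 22% = 0.432432% of Slate Manufacturing Inc.
Chain via Wildmere Realty LP → Redpoint Logistics SA → Crosswind Textiles S.p.A. (R1): 66% × 81% × 69% × 65% = 23.97681% of Slate Manufacturing Inc.
Direct interest in Slate Manufacturing Inc: 3%.
Aggregating (R2): 0.432432% + 23.97681% + 3% = 27.409242%.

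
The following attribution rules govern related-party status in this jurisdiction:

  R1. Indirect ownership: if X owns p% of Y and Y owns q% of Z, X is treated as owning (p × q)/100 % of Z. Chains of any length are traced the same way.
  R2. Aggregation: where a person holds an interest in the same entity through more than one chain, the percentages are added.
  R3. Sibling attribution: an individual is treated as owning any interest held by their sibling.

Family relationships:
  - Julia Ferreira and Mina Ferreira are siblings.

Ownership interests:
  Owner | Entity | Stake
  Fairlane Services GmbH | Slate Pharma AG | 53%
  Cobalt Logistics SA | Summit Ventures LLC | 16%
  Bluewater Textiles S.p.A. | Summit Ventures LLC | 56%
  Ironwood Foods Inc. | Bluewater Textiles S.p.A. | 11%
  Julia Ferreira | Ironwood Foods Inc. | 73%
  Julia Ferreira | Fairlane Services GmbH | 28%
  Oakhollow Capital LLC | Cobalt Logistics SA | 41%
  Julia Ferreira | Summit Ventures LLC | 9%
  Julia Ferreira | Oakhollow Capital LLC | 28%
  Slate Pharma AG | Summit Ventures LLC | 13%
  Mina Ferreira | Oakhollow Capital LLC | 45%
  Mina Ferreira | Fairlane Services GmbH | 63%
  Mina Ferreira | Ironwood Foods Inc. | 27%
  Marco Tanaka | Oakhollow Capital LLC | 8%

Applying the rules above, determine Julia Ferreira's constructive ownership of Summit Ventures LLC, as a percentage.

By sibling attribution (R3), Julia Ferreira is treated as also owning Mina Ferreira's interest in Fairlane Services GmbH, giving 28% + 63% = 91%.
By sibling attribution (R3), Julia Ferreira is treated as also owning Mina Ferreira's interest in Ironwood Foods Inc, giving 73% + 27% = 100%.
By sibling attribution (R3), Julia Ferreira is treated as also owning Mina Ferreira's interest in Oakhollow Capital LLC, giving 28% + 45% = 73%.
Chain via Fairlane Services GmbH → Slate Pharma AG (R1): 91% × 53% × 13% = 6.2699% of Summit Ventures LLC.
Chain via Ironwood Foods Inc. → Bluewater Textiles S.p.A. (R1): 100% × 11% × 56% = 6.16% of Summit Ventures LLC.
Chain via Oakhollow Capital LLC → Cobalt Logistics SA (R1): 73% × 41% × 16% = 4.7888% of Summit Ventures LLC.
Direct interest in Summit Ventures LLC: 9%.
Aggregating (R2): 6.2699% + 6.16% + 4.7888% + 9% = 26.2187%.

26.2187%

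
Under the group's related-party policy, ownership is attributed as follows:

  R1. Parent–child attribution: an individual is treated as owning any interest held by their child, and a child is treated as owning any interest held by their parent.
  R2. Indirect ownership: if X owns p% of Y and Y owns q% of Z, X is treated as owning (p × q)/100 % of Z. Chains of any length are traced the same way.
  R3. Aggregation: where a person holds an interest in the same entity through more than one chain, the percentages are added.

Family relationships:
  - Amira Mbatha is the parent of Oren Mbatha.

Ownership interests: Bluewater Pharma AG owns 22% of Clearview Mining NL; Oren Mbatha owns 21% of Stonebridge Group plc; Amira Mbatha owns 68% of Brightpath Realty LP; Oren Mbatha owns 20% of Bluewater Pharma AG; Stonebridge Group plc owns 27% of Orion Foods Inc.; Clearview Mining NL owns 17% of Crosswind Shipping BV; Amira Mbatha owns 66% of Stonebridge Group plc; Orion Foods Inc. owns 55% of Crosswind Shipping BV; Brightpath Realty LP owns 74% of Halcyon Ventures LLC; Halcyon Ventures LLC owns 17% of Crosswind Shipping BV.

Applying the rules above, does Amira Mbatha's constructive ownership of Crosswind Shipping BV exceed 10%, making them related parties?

By parent–child attribution (R1), Amira Mbatha is treated as also owning Oren Mbatha's interest in Stonebridge Group plc, giving 66% + 21% = 87%.
By parent–child attribution (R1), Amira Mbatha is treated as owning Oren Mbatha's 20% interest in Bluewater Pharma AG.
Chain via Brightpath Realty LP → Halcyon Ventures LLC (R2): 68% × 74% × 17% = 8.5544% of Crosswind Shipping BV.
Chain via Stonebridge Group plc → Orion Foods Inc. (R2): 87% × 27% × 55% = 12.9195% of Crosswind Shipping BV.
Chain via Bluewater Pharma AG → Clearview Mining NL (R2): 20% × 22% × 17% = 0.748% of Crosswind Shipping BV.
Aggregating (R3): 8.5544% + 12.9195% + 0.748% = 22.2219%.
22.2219% exceeds the 10% threshold, so Amira is a related party to Crosswind Shipping BV.

Yes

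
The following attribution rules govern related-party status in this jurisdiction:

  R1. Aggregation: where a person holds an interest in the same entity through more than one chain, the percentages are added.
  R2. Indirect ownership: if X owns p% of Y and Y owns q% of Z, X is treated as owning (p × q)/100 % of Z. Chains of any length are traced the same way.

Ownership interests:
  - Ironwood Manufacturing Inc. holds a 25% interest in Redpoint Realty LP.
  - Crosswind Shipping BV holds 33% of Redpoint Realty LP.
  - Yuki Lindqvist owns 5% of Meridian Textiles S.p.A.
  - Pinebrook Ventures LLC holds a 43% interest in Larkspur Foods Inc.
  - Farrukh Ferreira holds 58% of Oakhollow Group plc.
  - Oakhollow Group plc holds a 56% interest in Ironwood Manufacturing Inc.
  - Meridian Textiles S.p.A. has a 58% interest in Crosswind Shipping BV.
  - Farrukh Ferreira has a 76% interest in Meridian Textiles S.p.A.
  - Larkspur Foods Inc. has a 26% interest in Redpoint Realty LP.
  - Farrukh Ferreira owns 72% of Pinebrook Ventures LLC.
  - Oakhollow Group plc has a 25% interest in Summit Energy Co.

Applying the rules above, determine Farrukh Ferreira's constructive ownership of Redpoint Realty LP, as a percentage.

30.716%

Chain via Meridian Textiles S.p.A. → Crosswind Shipping BV (R2): 76% × 58% × 33% = 14.5464% of Redpoint Realty LP.
Chain via Oakhollow Group plc → Ironwood Manufacturing Inc. (R2): 58% × 56% × 25% = 8.12% of Redpoint Realty LP.
Chain via Pinebrook Ventures LLC → Larkspur Foods Inc. (R2): 72% × 43% × 26% = 8.0496% of Redpoint Realty LP.
Aggregating (R1): 14.5464% + 8.12% + 8.0496% = 30.716%.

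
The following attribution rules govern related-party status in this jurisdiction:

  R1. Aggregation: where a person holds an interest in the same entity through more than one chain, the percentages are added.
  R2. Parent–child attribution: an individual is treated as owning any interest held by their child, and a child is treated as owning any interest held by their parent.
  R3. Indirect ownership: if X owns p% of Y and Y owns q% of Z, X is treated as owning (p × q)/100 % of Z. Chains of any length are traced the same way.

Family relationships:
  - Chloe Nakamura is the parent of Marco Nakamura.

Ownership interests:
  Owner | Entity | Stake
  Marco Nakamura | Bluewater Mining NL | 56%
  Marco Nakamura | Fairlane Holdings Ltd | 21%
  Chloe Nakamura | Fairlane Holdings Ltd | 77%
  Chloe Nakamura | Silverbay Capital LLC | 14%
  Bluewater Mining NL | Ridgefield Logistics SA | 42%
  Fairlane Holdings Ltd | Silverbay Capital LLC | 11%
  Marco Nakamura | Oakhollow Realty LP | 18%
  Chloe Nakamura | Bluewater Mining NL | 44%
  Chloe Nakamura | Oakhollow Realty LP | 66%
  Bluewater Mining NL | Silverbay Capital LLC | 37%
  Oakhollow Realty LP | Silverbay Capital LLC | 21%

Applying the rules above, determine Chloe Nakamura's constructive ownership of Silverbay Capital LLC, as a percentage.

79.42%

By parent–child attribution (R2), Chloe Nakamura is treated as also owning Marco Nakamura's interest in Fairlane Holdings Ltd, giving 77% + 21% = 98%.
By parent–child attribution (R2), Chloe Nakamura is treated as also owning Marco Nakamura's interest in Bluewater Mining NL, giving 44% + 56% = 100%.
By parent–child attribution (R2), Chloe Nakamura is treated as also owning Marco Nakamura's interest in Oakhollow Realty LP, giving 66% + 18% = 84%.
Chain via Fairlane Holdings Ltd (R3): 98% × 11% = 10.78% of Silverbay Capital LLC.
Chain via Bluewater Mining NL (R3): 100% × 37% = 37% of Silverbay Capital LLC.
Chain via Oakhollow Realty LP (R3): 84% × 21% = 17.64% of Silverbay Capital LLC.
Direct interest in Silverbay Capital LLC: 14%.
Aggregating (R1): 10.78% + 37% + 17.64% + 14% = 79.42%.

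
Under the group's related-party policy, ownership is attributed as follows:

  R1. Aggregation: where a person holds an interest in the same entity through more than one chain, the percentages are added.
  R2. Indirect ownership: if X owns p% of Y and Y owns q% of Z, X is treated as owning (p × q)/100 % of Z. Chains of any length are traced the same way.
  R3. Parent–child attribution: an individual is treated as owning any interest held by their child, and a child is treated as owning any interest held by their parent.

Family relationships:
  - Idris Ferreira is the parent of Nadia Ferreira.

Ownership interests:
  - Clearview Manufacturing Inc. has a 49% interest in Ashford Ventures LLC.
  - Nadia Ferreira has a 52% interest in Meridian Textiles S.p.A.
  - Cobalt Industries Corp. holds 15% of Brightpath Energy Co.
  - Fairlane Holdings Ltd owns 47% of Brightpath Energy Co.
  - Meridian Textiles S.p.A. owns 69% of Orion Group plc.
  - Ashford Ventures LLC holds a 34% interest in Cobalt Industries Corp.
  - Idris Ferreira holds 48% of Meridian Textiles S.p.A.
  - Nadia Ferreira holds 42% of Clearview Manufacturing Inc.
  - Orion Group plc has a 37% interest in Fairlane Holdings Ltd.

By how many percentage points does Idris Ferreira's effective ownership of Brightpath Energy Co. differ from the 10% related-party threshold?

By parent–child attribution (R3), Idris Ferreira is treated as also owning Nadia Ferreira's interest in Meridian Textiles S.p.A, giving 48% + 52% = 100%.
By parent–child attribution (R3), Idris Ferreira is treated as owning Nadia Ferreira's 42% interest in Clearview Manufacturing Inc.
Chain via Meridian Textiles S.p.A. → Orion Group plc → Fairlane Holdings Ltd (R2): 100% × 69% × 37% × 47% = 11.9991% of Brightpath Energy Co.
Chain via Clearview Manufacturing Inc. → Ashford Ventures LLC → Cobalt Industries Corp. (R2): 42% × 49% × 34% × 15% = 1.04958% of Brightpath Energy Co.
Aggregating (R1): 11.9991% + 1.04958% = 13.04868%.
13.04868% exceeds the 10% threshold by 3.04868 percentage points.

3.04868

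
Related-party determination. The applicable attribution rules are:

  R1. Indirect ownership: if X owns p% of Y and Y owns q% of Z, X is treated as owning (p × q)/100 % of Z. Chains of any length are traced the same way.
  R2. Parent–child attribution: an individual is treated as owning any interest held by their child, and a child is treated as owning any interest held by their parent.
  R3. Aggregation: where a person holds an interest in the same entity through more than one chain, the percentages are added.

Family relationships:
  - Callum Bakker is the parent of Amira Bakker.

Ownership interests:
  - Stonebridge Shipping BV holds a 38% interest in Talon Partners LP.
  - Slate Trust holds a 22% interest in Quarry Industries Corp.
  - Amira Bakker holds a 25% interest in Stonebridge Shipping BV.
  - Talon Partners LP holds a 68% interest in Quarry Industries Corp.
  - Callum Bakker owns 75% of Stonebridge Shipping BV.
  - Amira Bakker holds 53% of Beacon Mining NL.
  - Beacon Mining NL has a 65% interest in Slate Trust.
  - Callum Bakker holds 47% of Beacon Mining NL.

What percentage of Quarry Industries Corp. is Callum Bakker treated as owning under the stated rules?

By parent–child attribution (R2), Callum Bakker is treated as also owning Amira Bakker's interest in Stonebridge Shipping BV, giving 75% + 25% = 100%.
By parent–child attribution (R2), Callum Bakker is treated as also owning Amira Bakker's interest in Beacon Mining NL, giving 47% + 53% = 100%.
Chain via Stonebridge Shipping BV → Talon Partners LP (R1): 100% × 38% × 68% = 25.84% of Quarry Industries Corp.
Chain via Beacon Mining NL → Slate Trust (R1): 100% × 65% × 22% = 14.3% of Quarry Industries Corp.
Aggregating (R3): 25.84% + 14.3% = 40.14%.

40.14%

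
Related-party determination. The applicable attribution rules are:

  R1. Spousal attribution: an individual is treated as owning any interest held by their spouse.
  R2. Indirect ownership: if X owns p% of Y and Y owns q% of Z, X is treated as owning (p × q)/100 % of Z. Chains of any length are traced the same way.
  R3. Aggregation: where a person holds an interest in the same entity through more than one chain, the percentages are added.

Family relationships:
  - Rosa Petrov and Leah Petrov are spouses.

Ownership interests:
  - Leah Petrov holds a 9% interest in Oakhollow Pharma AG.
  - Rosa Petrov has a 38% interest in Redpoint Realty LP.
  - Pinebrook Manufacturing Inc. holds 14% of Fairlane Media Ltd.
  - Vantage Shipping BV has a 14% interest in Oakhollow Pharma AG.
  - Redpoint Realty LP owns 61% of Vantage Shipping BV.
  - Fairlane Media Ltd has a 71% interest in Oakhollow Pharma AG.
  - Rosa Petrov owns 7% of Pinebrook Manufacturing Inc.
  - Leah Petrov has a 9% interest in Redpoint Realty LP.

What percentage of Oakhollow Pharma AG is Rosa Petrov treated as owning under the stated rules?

13.7096%

By spousal attribution (R1), Rosa Petrov is treated as also owning Leah Petrov's interest in Redpoint Realty LP, giving 38% + 9% = 47%.
By spousal attribution (R1), Rosa Petrov is treated as owning Leah Petrov's 9% interest in Oakhollow Pharma AG.
Chain via Redpoint Realty LP → Vantage Shipping BV (R2): 47% × 61% × 14% = 4.0138% of Oakhollow Pharma AG.
Chain via Pinebrook Manufacturing Inc. → Fairlane Media Ltd (R2): 7% × 14% × 71% = 0.6958% of Oakhollow Pharma AG.
Direct interest in Oakhollow Pharma AG: 9%.
Aggregating (R3): 4.0138% + 0.6958% + 9% = 13.7096%.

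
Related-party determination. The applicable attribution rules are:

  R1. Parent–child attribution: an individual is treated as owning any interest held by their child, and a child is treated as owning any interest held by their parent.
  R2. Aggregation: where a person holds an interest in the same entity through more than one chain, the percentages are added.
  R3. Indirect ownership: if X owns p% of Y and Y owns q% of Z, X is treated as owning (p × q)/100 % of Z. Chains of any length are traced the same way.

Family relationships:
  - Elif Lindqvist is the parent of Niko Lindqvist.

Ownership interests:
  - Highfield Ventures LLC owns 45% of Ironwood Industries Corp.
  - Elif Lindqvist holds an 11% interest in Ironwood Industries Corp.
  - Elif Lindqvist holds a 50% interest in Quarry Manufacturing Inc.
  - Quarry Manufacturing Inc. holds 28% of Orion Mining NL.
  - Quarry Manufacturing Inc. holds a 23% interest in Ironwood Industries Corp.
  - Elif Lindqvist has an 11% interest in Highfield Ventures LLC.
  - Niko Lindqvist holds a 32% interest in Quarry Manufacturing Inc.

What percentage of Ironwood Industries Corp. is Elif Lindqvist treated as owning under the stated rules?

By parent–child attribution (R1), Elif Lindqvist is treated as also owning Niko Lindqvist's interest in Quarry Manufacturing Inc, giving 50% + 32% = 82%.
Chain via Highfield Ventures LLC (R3): 11% × 45% = 4.95% of Ironwood Industries Corp.
Chain via Quarry Manufacturing Inc. (R3): 82% × 23% = 18.86% of Ironwood Industries Corp.
Direct interest in Ironwood Industries Corp: 11%.
Aggregating (R2): 4.95% + 18.86% + 11% = 34.81%.

34.81%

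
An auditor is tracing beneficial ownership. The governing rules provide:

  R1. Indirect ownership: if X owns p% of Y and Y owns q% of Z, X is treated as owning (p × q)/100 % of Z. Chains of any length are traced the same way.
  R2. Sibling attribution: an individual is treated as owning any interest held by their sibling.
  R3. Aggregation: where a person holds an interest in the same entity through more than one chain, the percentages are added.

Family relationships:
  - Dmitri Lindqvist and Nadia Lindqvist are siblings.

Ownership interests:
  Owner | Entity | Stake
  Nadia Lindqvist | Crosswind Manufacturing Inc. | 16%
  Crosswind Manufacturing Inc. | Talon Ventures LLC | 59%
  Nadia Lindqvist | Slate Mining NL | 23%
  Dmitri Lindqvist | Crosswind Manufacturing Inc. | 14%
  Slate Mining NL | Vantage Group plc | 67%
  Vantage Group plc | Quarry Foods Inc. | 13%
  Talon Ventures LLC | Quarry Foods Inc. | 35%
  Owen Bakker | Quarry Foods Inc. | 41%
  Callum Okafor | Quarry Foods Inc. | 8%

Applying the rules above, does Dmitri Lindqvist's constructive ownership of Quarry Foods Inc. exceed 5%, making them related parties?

By sibling attribution (R2), Dmitri Lindqvist is treated as also owning Nadia Lindqvist's interest in Crosswind Manufacturing Inc, giving 14% + 16% = 30%.
By sibling attribution (R2), Dmitri Lindqvist is treated as owning Nadia Lindqvist's 23% interest in Slate Mining NL.
Chain via Crosswind Manufacturing Inc. → Talon Ventures LLC (R1): 30% × 59% × 35% = 6.195% of Quarry Foods Inc.
Chain via Slate Mining NL → Vantage Group plc (R1): 23% × 67% × 13% = 2.0033% of Quarry Foods Inc.
Aggregating (R3): 6.195% + 2.0033% = 8.1983%.
8.1983% exceeds the 5% threshold, so Dmitri is a related party to Quarry Foods Inc.

Yes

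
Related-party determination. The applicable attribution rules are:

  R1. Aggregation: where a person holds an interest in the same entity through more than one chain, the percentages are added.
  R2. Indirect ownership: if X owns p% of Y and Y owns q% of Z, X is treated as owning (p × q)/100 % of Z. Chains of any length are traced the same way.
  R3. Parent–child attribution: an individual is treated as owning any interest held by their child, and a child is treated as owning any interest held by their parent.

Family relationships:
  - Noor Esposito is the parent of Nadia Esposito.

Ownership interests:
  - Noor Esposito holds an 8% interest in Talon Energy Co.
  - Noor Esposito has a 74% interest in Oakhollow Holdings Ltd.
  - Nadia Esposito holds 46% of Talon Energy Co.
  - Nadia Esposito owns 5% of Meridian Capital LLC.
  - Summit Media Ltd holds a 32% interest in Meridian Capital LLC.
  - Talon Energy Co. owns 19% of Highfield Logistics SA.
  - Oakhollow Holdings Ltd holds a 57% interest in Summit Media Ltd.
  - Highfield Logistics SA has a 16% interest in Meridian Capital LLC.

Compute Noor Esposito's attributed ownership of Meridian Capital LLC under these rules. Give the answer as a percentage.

20.1392%

By parent–child attribution (R3), Noor Esposito is treated as also owning Nadia Esposito's interest in Talon Energy Co, giving 8% + 46% = 54%.
By parent–child attribution (R3), Noor Esposito is treated as owning Nadia Esposito's 5% interest in Meridian Capital LLC.
Chain via Talon Energy Co. → Highfield Logistics SA (R2): 54% × 19% × 16% = 1.6416% of Meridian Capital LLC.
Chain via Oakhollow Holdings Ltd → Summit Media Ltd (R2): 74% × 57% × 32% = 13.4976% of Meridian Capital LLC.
Direct interest in Meridian Capital LLC: 5%.
Aggregating (R1): 1.6416% + 13.4976% + 5% = 20.1392%.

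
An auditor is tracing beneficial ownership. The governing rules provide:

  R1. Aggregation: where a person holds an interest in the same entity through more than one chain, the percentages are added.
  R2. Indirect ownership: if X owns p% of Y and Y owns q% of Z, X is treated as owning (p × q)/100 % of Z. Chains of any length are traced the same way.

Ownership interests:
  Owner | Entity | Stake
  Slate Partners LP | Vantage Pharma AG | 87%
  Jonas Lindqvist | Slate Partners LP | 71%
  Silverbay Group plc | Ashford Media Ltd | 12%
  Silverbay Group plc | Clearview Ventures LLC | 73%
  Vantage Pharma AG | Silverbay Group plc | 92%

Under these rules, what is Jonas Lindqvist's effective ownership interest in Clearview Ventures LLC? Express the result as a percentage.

Chain via Slate Partners LP → Vantage Pharma AG → Silverbay Group plc (R2): 71% × 87% × 92% × 73% = 41.484732% of Clearview Ventures LLC.

41.484732%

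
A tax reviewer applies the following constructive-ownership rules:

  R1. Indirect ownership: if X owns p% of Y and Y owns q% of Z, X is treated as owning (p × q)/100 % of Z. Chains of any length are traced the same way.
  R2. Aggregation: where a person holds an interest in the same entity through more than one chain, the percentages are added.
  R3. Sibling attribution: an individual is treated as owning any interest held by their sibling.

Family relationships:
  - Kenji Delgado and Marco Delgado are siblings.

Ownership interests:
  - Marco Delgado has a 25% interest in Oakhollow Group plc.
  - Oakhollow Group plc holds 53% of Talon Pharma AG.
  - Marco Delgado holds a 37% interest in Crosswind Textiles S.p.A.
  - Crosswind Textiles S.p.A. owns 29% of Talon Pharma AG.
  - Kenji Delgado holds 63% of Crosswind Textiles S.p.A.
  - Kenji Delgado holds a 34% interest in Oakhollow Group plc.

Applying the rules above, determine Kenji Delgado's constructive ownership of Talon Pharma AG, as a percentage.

60.27%

By sibling attribution (R3), Kenji Delgado is treated as also owning Marco Delgado's interest in Crosswind Textiles S.p.A, giving 63% + 37% = 100%.
By sibling attribution (R3), Kenji Delgado is treated as also owning Marco Delgado's interest in Oakhollow Group plc, giving 34% + 25% = 59%.
Chain via Crosswind Textiles S.p.A. (R1): 100% × 29% = 29% of Talon Pharma AG.
Chain via Oakhollow Group plc (R1): 59% × 53% = 31.27% of Talon Pharma AG.
Aggregating (R2): 29% + 31.27% = 60.27%.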